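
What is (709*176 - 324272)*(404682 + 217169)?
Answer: -124051812288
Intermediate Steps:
(709*176 - 324272)*(404682 + 217169) = (124784 - 324272)*621851 = -199488*621851 = -124051812288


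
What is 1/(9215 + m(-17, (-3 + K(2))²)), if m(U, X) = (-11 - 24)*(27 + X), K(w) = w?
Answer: 1/8235 ≈ 0.00012143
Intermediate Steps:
m(U, X) = -945 - 35*X (m(U, X) = -35*(27 + X) = -945 - 35*X)
1/(9215 + m(-17, (-3 + K(2))²)) = 1/(9215 + (-945 - 35*(-3 + 2)²)) = 1/(9215 + (-945 - 35*(-1)²)) = 1/(9215 + (-945 - 35*1)) = 1/(9215 + (-945 - 35)) = 1/(9215 - 980) = 1/8235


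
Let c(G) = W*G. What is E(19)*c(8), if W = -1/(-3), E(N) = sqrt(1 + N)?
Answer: 16*sqrt(5)/3 ≈ 11.926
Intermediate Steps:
W = 1/3 (W = -1*(-1/3) = 1/3 ≈ 0.33333)
c(G) = G/3
E(19)*c(8) = sqrt(1 + 19)*((1/3)*8) = sqrt(20)*(8/3) = (2*sqrt(5))*(8/3) = 16*sqrt(5)/3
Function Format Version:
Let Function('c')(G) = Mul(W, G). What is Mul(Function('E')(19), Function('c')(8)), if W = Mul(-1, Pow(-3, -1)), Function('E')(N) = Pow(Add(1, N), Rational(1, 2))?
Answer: Mul(Rational(16, 3), Pow(5, Rational(1, 2))) ≈ 11.926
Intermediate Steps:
W = Rational(1, 3) (W = Mul(-1, Rational(-1, 3)) = Rational(1, 3) ≈ 0.33333)
Function('c')(G) = Mul(Rational(1, 3), G)
Mul(Function('E')(19), Function('c')(8)) = Mul(Pow(Add(1, 19), Rational(1, 2)), Mul(Rational(1, 3), 8)) = Mul(Pow(20, Rational(1, 2)), Rational(8, 3)) = Mul(Mul(2, Pow(5, Rational(1, 2))), Rational(8, 3)) = Mul(Rational(16, 3), Pow(5, Rational(1, 2)))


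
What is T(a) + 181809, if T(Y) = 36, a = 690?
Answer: 181845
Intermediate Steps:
T(a) + 181809 = 36 + 181809 = 181845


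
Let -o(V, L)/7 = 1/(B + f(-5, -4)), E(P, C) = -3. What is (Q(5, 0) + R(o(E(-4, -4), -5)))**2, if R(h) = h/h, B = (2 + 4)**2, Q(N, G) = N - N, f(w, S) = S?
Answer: 1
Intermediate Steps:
Q(N, G) = 0
B = 36 (B = 6**2 = 36)
o(V, L) = -7/32 (o(V, L) = -7/(36 - 4) = -7/32)
R(h) = 1
(Q(5, 0) + R(o(E(-4, -4), -5)))**2 = (0 + 1)**2 = 1**2 = 1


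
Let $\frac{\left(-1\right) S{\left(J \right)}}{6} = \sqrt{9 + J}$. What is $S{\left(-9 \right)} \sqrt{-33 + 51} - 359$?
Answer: $-359$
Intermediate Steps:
$S{\left(J \right)} = - 6 \sqrt{9 + J}$
$S{\left(-9 \right)} \sqrt{-33 + 51} - 359 = - 6 \sqrt{9 - 9} \sqrt{-33 + 51} - 359 = - 6 \sqrt{0} \sqrt{18} - 359 = \left(-6\right) 0 \cdot 3 \sqrt{2} - 359 = 0 \cdot 3 \sqrt{2} - 359 = 0 - 359 = -359$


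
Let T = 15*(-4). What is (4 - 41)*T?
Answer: 2220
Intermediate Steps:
T = -60
(4 - 41)*T = (4 - 41)*(-60) = -37*(-60) = 2220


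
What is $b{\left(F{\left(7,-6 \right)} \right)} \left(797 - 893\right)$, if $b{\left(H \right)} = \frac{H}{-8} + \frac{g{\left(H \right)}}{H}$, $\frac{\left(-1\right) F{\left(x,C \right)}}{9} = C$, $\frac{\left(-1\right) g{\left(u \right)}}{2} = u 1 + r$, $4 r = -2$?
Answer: $\frac{7544}{9} \approx 838.22$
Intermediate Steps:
$r = - \frac{1}{2}$ ($r = \frac{1}{4} \left(-2\right) = - \frac{1}{2} \approx -0.5$)
$g{\left(u \right)} = 1 - 2 u$ ($g{\left(u \right)} = - 2 \left(u 1 - \frac{1}{2}\right) = - 2 \left(u - \frac{1}{2}\right) = - 2 \left(- \frac{1}{2} + u\right) = 1 - 2 u$)
$F{\left(x,C \right)} = - 9 C$
$b{\left(H \right)} = - \frac{H}{8} + \frac{1 - 2 H}{H}$ ($b{\left(H \right)} = \frac{H}{-8} + \frac{1 - 2 H}{H} = H \left(- \frac{1}{8}\right) + \frac{1 - 2 H}{H} = - \frac{H}{8} + \frac{1 - 2 H}{H}$)
$b{\left(F{\left(7,-6 \right)} \right)} \left(797 - 893\right) = \left(-2 + \frac{1}{\left(-9\right) \left(-6\right)} - \frac{\left(-9\right) \left(-6\right)}{8}\right) \left(797 - 893\right) = \left(-2 + \frac{1}{54} - \frac{27}{4}\right) \left(-96\right) = \left(- \frac{943}{108}\right) \left(-96\right) = \frac{7544}{9}$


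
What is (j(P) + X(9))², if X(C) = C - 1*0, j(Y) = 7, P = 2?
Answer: 256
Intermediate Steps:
X(C) = C (X(C) = C + 0 = C)
(j(P) + X(9))² = (7 + 9)² = 16² = 256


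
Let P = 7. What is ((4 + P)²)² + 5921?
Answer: 20562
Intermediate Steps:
((4 + P)²)² + 5921 = ((4 + 7)²)² + 5921 = (11²)² + 5921 = 121² + 5921 = 14641 + 5921 = 20562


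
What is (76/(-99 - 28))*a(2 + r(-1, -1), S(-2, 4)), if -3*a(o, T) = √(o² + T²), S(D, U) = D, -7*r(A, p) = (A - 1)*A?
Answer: 152*√85/2667 ≈ 0.52545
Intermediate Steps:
r(A, p) = -A*(-1 + A)/7 (r(A, p) = -(A - 1)*A/7 = -(-1 + A)*A/7 = -A*(-1 + A)/7)
a(o, T) = -√(T² + o²)/3 (a(o, T) = -√(o² + T²)/3 = -√(T² + o²)/3)
(76/(-99 - 28))*a(2 + r(-1, -1), S(-2, 4)) = (76/(-99 - 28))*(-√((-2)² + (2 + (⅐)*(-1)*(1 - 1*(-1)))²)/3) = (76/(-127))*(-√(4 + (2 + (⅐)*(-1)*(1 + 1))²)/3) = (76*(-1/127))*(-√(4 + (2 + (⅐)*(-1)*2)²)/3) = -(-76)*√(4 + (2 - 2/7)²)/381 = -(-76)*√(4 + (12/7)²)/381 = -(-76)*√(4 + 144/49)/381 = -(-76)*√(340/49)/381 = -(-76)*2*√85/7/381 = -(-152)*√85/2667 = 152*√85/2667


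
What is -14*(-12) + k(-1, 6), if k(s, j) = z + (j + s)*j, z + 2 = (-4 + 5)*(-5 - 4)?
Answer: 187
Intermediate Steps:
z = -11 (z = -2 + (-4 + 5)*(-5 - 4) = -2 + 1*(-9) = -2 - 9 = -11)
k(s, j) = -11 + j*(j + s) (k(s, j) = -11 + (j + s)*j = -11 + j*(j + s))
-14*(-12) + k(-1, 6) = -14*(-12) + (-11 + 6² + 6*(-1)) = 168 + (-11 + 36 - 6) = 168 + 19 = 187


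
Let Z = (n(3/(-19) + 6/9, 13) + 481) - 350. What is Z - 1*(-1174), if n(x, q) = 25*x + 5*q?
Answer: 78815/57 ≈ 1382.7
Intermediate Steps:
n(x, q) = 5*q + 25*x
Z = 11897/57 (Z = ((5*13 + 25*(3/(-19) + 6/9)) + 481) - 350 = ((65 + 25*(3*(-1/19) + 6*(1/9))) + 481) - 350 = ((65 + 25*(-3/19 + 2/3)) + 481) - 350 = ((65 + 25*(29/57)) + 481) - 350 = ((65 + 725/57) + 481) - 350 = (4430/57 + 481) - 350 = 31847/57 - 350 = 11897/57 ≈ 208.72)
Z - 1*(-1174) = 11897/57 - 1*(-1174) = 11897/57 + 1174 = 78815/57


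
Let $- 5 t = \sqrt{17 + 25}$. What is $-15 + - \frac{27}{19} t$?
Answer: $-15 + \frac{27 \sqrt{42}}{95} \approx -13.158$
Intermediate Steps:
$t = - \frac{\sqrt{42}}{5}$ ($t = - \frac{\sqrt{17 + 25}}{5} = - \frac{\sqrt{42}}{5} \approx -1.2961$)
$-15 + - \frac{27}{19} t = -15 + - \frac{27}{19} \left(- \frac{\sqrt{42}}{5}\right) = -15 + \left(-27\right) \frac{1}{19} \left(- \frac{\sqrt{42}}{5}\right) = -15 - \frac{27 \left(- \frac{\sqrt{42}}{5}\right)}{19} = -15 + \frac{27 \sqrt{42}}{95}$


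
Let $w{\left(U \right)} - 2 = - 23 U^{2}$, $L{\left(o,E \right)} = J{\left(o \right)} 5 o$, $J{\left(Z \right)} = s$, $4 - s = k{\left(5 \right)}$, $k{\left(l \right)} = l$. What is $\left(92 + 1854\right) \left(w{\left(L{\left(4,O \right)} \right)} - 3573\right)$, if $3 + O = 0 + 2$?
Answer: $-24852366$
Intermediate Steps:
$s = -1$ ($s = 4 - 5 = -1$)
$J{\left(Z \right)} = -1$
$O = -1$ ($O = -3 + \left(0 + 2\right) = -3 + 2 = -1$)
$L{\left(o,E \right)} = - 5 o$ ($L{\left(o,E \right)} = \left(-1\right) 5 o = - 5 o$)
$w{\left(U \right)} = 2 - 23 U^{2}$
$\left(92 + 1854\right) \left(w{\left(L{\left(4,O \right)} \right)} - 3573\right) = \left(92 + 1854\right) \left(\left(2 - 23 \left(\left(-5\right) 4\right)^{2}\right) - 3573\right) = 1946 \left(\left(2 - 23 \left(-20\right)^{2}\right) - 3573\right) = 1946 \left(\left(2 - 9200\right) - 3573\right) = 1946 \left(-9198 - 3573\right) = 1946 \left(-12771\right) = -24852366$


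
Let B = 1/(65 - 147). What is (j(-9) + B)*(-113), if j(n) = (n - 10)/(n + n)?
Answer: -43505/369 ≈ -117.90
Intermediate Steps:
B = -1/82 (B = 1/(-82) = -1/82 ≈ -0.012195)
j(n) = (-10 + n)/(2*n) (j(n) = (-10 + n)/((2*n)) = (-10 + n)*(1/(2*n)) = (-10 + n)/(2*n))
(j(-9) + B)*(-113) = ((½)*(-10 - 9)/(-9) - 1/82)*(-113) = ((½)*(-⅑)*(-19) - 1/82)*(-113) = (19/18 - 1/82)*(-113) = (385/369)*(-113) = -43505/369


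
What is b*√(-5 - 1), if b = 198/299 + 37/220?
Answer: 54623*I*√6/65780 ≈ 2.034*I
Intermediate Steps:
b = 54623/65780 (b = 198*(1/299) + 37*(1/220) = 198/299 + 37/220 = 54623/65780 ≈ 0.83039)
b*√(-5 - 1) = 54623*√(-5 - 1)/65780 = 54623*√(-6)/65780 = 54623*(I*√6)/65780 = 54623*I*√6/65780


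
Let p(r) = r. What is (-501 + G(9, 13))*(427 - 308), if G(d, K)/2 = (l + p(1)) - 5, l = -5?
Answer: -61761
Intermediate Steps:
G(d, K) = -18 (G(d, K) = 2*((-5 + 1) - 5) = 2*(-4 - 5) = 2*(-9) = -18)
(-501 + G(9, 13))*(427 - 308) = (-501 - 18)*(427 - 308) = -519*119 = -61761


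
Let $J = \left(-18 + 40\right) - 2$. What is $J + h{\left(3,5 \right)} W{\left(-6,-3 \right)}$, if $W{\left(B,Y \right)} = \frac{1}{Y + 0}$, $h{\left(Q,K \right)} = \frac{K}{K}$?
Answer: $\frac{59}{3} \approx 19.667$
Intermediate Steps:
$h{\left(Q,K \right)} = 1$
$W{\left(B,Y \right)} = \frac{1}{Y}$
$J = 20$ ($J = 22 - 2 = 20$)
$J + h{\left(3,5 \right)} W{\left(-6,-3 \right)} = 20 + 1 \frac{1}{-3} = 20 + 1 \left(- \frac{1}{3}\right) = 20 - \frac{1}{3} = \frac{59}{3}$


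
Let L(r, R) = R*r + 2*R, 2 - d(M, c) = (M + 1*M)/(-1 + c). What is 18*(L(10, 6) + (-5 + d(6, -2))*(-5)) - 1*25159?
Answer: -23953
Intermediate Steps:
d(M, c) = 2 - 2*M/(-1 + c) (d(M, c) = 2 - (M + 1*M)/(-1 + c) = 2 - (M + M)/(-1 + c) = 2 - 2*M/(-1 + c))
L(r, R) = 2*R + R*r
18*(L(10, 6) + (-5 + d(6, -2))*(-5)) - 1*25159 = 18*(6*(2 + 10) + (-5 + 2*(-1 - 2 - 1*6)/(-1 - 2))*(-5)) - 1*25159 = 18*(6*12 + (-5 + 2*(-1 - 2 - 6)/(-3))*(-5)) - 25159 = 18*(72 + (-5 + 2*(-⅓)*(-9))*(-5)) - 25159 = 18*(72 + (-5 + 6)*(-5)) - 25159 = 18*(72 + 1*(-5)) - 25159 = 18*(72 - 5) - 25159 = 18*67 - 25159 = 1206 - 25159 = -23953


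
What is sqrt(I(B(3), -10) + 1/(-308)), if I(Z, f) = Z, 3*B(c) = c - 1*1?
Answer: sqrt(141603)/462 ≈ 0.81451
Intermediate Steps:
B(c) = -1/3 + c/3 (B(c) = (c - 1*1)/3 = (c - 1)/3 = (-1 + c)/3 = -1/3 + c/3)
sqrt(I(B(3), -10) + 1/(-308)) = sqrt((-1/3 + (1/3)*3) + 1/(-308)) = sqrt((-1/3 + 1) - 1/308) = sqrt(2/3 - 1/308) = sqrt(613/924) = sqrt(141603)/462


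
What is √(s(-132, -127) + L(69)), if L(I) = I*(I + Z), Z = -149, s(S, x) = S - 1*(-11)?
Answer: I*√5641 ≈ 75.107*I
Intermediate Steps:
s(S, x) = 11 + S (s(S, x) = S + 11 = 11 + S)
L(I) = I*(-149 + I) (L(I) = I*(I - 149) = I*(-149 + I))
√(s(-132, -127) + L(69)) = √((11 - 132) + 69*(-149 + 69)) = √(-121 + 69*(-80)) = √(-121 - 5520) = √(-5641) = I*√5641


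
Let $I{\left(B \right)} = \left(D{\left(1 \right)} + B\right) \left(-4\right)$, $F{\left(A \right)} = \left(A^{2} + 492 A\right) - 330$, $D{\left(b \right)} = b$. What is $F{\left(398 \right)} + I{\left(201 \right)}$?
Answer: $353082$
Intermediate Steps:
$F{\left(A \right)} = -330 + A^{2} + 492 A$
$I{\left(B \right)} = -4 - 4 B$ ($I{\left(B \right)} = \left(1 + B\right) \left(-4\right) = -4 - 4 B$)
$F{\left(398 \right)} + I{\left(201 \right)} = \left(-330 + 398^{2} + 492 \cdot 398\right) - 808 = \left(-330 + 158404 + 195816\right) - 808 = 353890 - 808 = 353082$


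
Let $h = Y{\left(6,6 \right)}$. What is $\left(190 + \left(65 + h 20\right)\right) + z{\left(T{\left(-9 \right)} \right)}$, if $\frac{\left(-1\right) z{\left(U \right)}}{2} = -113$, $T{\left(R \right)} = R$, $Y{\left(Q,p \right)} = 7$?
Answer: $621$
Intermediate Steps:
$h = 7$
$z{\left(U \right)} = 226$ ($z{\left(U \right)} = \left(-2\right) \left(-113\right) = 226$)
$\left(190 + \left(65 + h 20\right)\right) + z{\left(T{\left(-9 \right)} \right)} = \left(190 + \left(65 + 7 \cdot 20\right)\right) + 226 = \left(190 + \left(65 + 140\right)\right) + 226 = \left(190 + 205\right) + 226 = 395 + 226 = 621$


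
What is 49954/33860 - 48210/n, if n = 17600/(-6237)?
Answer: 4628226983/270880 ≈ 17086.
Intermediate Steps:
n = -1600/567 (n = 17600*(-1/6237) = -1600/567 ≈ -2.8219)
49954/33860 - 48210/n = 49954/33860 - 48210/(-1600/567) = 49954*(1/33860) - 48210*(-567/1600) = 24977/16930 + 2733507/160 = 4628226983/270880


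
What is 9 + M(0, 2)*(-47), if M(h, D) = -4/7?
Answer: 251/7 ≈ 35.857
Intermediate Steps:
M(h, D) = -4/7 (M(h, D) = -4*⅐ = -4/7)
9 + M(0, 2)*(-47) = 9 - 4/7*(-47) = 9 + 188/7 = 251/7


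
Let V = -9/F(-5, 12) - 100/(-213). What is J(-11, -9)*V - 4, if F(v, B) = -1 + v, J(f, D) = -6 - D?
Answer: 271/142 ≈ 1.9085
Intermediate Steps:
V = 839/426 (V = -9/(-1 - 5) - 100/(-213) = -9/(-6) - 100*(-1/213) = -9*(-⅙) + 100/213 = 3/2 + 100/213 = 839/426 ≈ 1.9695)
J(-11, -9)*V - 4 = (-6 - 1*(-9))*(839/426) - 4 = (-6 + 9)*(839/426) - 4 = 3*(839/426) - 4 = 839/142 - 4 = 271/142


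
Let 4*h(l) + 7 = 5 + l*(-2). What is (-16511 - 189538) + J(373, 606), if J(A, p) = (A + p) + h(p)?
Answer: -410747/2 ≈ -2.0537e+5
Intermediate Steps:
h(l) = -1/2 - l/2 (h(l) = -7/4 + (5 + l*(-2))/4 = -7/4 + (5 - 2*l)/4 = -7/4 + (5/4 - l/2) = -1/2 - l/2)
J(A, p) = -1/2 + A + p/2 (J(A, p) = (A + p) + (-1/2 - p/2) = -1/2 + A + p/2)
(-16511 - 189538) + J(373, 606) = (-16511 - 189538) + (-1/2 + 373 + (1/2)*606) = -206049 + (-1/2 + 373 + 303) = -206049 + 1351/2 = -410747/2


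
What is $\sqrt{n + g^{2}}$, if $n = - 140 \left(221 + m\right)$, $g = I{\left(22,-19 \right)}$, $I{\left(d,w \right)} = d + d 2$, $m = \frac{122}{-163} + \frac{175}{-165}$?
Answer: $\frac{2 i \sqrt{190460971371}}{5379} \approx 162.27 i$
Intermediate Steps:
$m = - \frac{9731}{5379}$ ($m = 122 \left(- \frac{1}{163}\right) + 175 \left(- \frac{1}{165}\right) = - \frac{122}{163} - \frac{35}{33} = - \frac{9731}{5379} \approx -1.8091$)
$I{\left(d,w \right)} = 3 d$ ($I{\left(d,w \right)} = d + 2 d = 3 d$)
$g = 66$ ($g = 3 \cdot 22 = 66$)
$n = - \frac{165063920}{5379}$ ($n = - 140 \left(221 - \frac{9731}{5379}\right) = \left(-140\right) \frac{1179028}{5379} = - \frac{165063920}{5379} \approx -30687.0$)
$\sqrt{n + g^{2}} = \sqrt{- \frac{165063920}{5379} + 66^{2}} = \sqrt{- \frac{165063920}{5379} + 4356} = \sqrt{- \frac{141632996}{5379}} = \frac{2 i \sqrt{190460971371}}{5379}$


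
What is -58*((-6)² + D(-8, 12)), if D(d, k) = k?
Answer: -2784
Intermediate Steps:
-58*((-6)² + D(-8, 12)) = -58*((-6)² + 12) = -58*(36 + 12) = -58*48 = -2784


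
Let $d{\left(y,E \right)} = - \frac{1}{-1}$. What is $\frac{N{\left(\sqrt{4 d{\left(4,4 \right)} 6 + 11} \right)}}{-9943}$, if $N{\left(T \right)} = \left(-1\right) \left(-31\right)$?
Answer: $- \frac{31}{9943} \approx -0.0031178$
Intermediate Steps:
$d{\left(y,E \right)} = 1$ ($d{\left(y,E \right)} = \left(-1\right) \left(-1\right) = 1$)
$N{\left(T \right)} = 31$
$\frac{N{\left(\sqrt{4 d{\left(4,4 \right)} 6 + 11} \right)}}{-9943} = \frac{31}{-9943} = 31 \left(- \frac{1}{9943}\right) = - \frac{31}{9943}$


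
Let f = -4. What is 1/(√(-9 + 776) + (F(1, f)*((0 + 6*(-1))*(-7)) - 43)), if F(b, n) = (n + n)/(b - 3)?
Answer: 125/14858 - √767/14858 ≈ 0.0065490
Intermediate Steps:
F(b, n) = 2*n/(-3 + b) (F(b, n) = (2*n)/(-3 + b) = 2*n/(-3 + b))
1/(√(-9 + 776) + (F(1, f)*((0 + 6*(-1))*(-7)) - 43)) = 1/(√(-9 + 776) + ((2*(-4)/(-3 + 1))*((0 + 6*(-1))*(-7)) - 43)) = 1/(√767 + ((2*(-4)/(-2))*((0 - 6)*(-7)) - 43)) = 1/(√767 + ((2*(-4)*(-½))*(-6*(-7)) - 43)) = 1/(√767 + (4*42 - 43)) = 1/(√767 + (168 - 43)) = 1/(√767 + 125) = 1/(125 + √767)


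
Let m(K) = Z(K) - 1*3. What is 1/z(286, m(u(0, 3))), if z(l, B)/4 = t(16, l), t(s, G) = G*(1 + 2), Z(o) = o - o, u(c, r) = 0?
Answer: 1/3432 ≈ 0.00029138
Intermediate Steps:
Z(o) = 0
m(K) = -3 (m(K) = 0 - 1*3 = 0 - 3 = -3)
t(s, G) = 3*G (t(s, G) = G*3 = 3*G)
z(l, B) = 12*l (z(l, B) = 4*(3*l) = 12*l)
1/z(286, m(u(0, 3))) = 1/(12*286) = 1/3432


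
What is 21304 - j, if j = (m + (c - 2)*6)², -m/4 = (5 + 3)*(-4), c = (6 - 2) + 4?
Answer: -5592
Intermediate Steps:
c = 8 (c = 4 + 4 = 8)
m = 128 (m = -4*(5 + 3)*(-4) = -32*(-4) = -4*(-32) = 128)
j = 26896 (j = (128 + (8 - 2)*6)² = (128 + 6*6)² = (128 + 36)² = 164² = 26896)
21304 - j = 21304 - 1*26896 = 21304 - 26896 = -5592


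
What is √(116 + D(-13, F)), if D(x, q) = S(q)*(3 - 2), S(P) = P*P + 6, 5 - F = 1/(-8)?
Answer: √9489/8 ≈ 12.176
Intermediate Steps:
F = 41/8 (F = 5 - 1/(-8) = 5 - (-1)/8 = 5 - 1*(-⅛) = 5 + ⅛ = 41/8 ≈ 5.1250)
S(P) = 6 + P² (S(P) = P² + 6 = 6 + P²)
D(x, q) = 6 + q² (D(x, q) = (6 + q²)*(3 - 2) = (6 + q²)*1 = 6 + q²)
√(116 + D(-13, F)) = √(116 + (6 + (41/8)²)) = √(116 + (6 + 1681/64)) = √(116 + 2065/64) = √(9489/64) = √9489/8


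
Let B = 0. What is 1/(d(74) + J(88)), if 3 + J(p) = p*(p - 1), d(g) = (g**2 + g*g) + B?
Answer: 1/18605 ≈ 5.3749e-5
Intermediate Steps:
d(g) = 2*g**2 (d(g) = (g**2 + g*g) + 0 = (g**2 + g**2) + 0 = 2*g**2 + 0 = 2*g**2)
J(p) = -3 + p*(-1 + p) (J(p) = -3 + p*(p - 1) = -3 + p*(-1 + p))
1/(d(74) + J(88)) = 1/(2*74**2 + (-3 + 88**2 - 1*88)) = 1/(2*5476 + (-3 + 7744 - 88)) = 1/(10952 + 7653) = 1/18605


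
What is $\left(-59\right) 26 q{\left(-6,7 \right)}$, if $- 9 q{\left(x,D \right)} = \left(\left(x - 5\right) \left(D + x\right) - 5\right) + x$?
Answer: $- \frac{33748}{9} \approx -3749.8$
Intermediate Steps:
$q{\left(x,D \right)} = \frac{5}{9} - \frac{x}{9} - \frac{\left(-5 + x\right) \left(D + x\right)}{9}$ ($q{\left(x,D \right)} = - \frac{\left(\left(x - 5\right) \left(D + x\right) - 5\right) + x}{9} = - \frac{\left(\left(-5 + x\right) \left(D + x\right) - 5\right) + x}{9} = - \frac{\left(-5 + \left(-5 + x\right) \left(D + x\right)\right) + x}{9} = - \frac{-5 + x + \left(-5 + x\right) \left(D + x\right)}{9} = \frac{5}{9} - \frac{x}{9} - \frac{\left(-5 + x\right) \left(D + x\right)}{9}$)
$\left(-59\right) 26 q{\left(-6,7 \right)} = \left(-59\right) 26 \left(\frac{5}{9} - \frac{\left(-6\right)^{2}}{9} + \frac{4}{9} \left(-6\right) + \frac{5}{9} \cdot 7 - \frac{7}{9} \left(-6\right)\right) = - 1534 \left(\frac{5}{9} - 4 - \frac{8}{3} + \frac{35}{9} + \frac{14}{3}\right) = \left(-1534\right) \frac{22}{9} = - \frac{33748}{9}$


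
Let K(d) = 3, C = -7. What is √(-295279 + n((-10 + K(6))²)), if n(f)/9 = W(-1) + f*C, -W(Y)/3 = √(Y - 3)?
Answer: √(-298366 - 54*I) ≈ 0.049 - 546.23*I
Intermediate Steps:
W(Y) = -3*√(-3 + Y) (W(Y) = -3*√(Y - 3) = -3*√(-3 + Y))
n(f) = -63*f - 54*I (n(f) = 9*(-3*√(-3 - 1) + f*(-7)) = 9*(-6*I - 7*f) = 9*(-7*f - 6*I) = -63*f - 54*I)
√(-295279 + n((-10 + K(6))²)) = √(-295279 + (-63*(-10 + 3)² - 54*I)) = √(-295279 + (-63*(-7)² - 54*I)) = √(-295279 + (-63*49 - 54*I)) = √(-295279 + (-3087 - 54*I)) = √(-298366 - 54*I)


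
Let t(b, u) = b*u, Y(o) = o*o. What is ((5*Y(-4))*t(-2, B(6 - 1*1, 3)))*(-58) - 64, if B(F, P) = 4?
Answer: 37056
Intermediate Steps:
Y(o) = o²
((5*Y(-4))*t(-2, B(6 - 1*1, 3)))*(-58) - 64 = ((5*(-4)²)*(-2*4))*(-58) - 64 = ((5*16)*(-8))*(-58) - 64 = (80*(-8))*(-58) - 64 = -640*(-58) - 64 = 37120 - 64 = 37056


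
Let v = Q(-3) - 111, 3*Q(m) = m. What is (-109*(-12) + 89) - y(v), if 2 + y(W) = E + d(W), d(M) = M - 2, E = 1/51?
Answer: 77162/51 ≈ 1513.0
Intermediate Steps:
E = 1/51 ≈ 0.019608
Q(m) = m/3
d(M) = -2 + M
v = -112 (v = (⅓)*(-3) - 111 = -1 - 111 = -112)
y(W) = -203/51 + W (y(W) = -2 + (1/51 + (-2 + W)) = -2 + (-101/51 + W) = -203/51 + W)
(-109*(-12) + 89) - y(v) = (-109*(-12) + 89) - (-203/51 - 112) = (1308 + 89) - 1*(-5915/51) = 1397 + 5915/51 = 77162/51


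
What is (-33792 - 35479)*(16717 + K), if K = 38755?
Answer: -3842600912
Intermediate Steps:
(-33792 - 35479)*(16717 + K) = (-33792 - 35479)*(16717 + 38755) = -69271*55472 = -3842600912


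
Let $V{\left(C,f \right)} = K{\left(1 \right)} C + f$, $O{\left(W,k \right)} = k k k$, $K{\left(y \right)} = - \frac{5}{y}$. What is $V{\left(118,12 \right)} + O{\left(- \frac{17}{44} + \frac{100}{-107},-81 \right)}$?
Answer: $-532019$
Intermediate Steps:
$O{\left(W,k \right)} = k^{3}$ ($O{\left(W,k \right)} = k^{2} k = k^{3}$)
$V{\left(C,f \right)} = f - 5 C$ ($V{\left(C,f \right)} = - \frac{5}{1} C + f = \left(-5\right) 1 C + f = - 5 C + f = f - 5 C$)
$V{\left(118,12 \right)} + O{\left(- \frac{17}{44} + \frac{100}{-107},-81 \right)} = \left(12 - 590\right) + \left(-81\right)^{3} = \left(12 - 590\right) - 531441 = -578 - 531441 = -532019$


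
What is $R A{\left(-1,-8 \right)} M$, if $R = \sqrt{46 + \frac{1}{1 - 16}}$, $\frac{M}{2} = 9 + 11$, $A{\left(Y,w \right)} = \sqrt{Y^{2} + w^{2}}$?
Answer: $\frac{520 \sqrt{159}}{3} \approx 2185.6$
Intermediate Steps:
$M = 40$ ($M = 2 \left(9 + 11\right) = 2 \cdot 20 = 40$)
$R = \frac{\sqrt{10335}}{15}$ ($R = \sqrt{46 + \frac{1}{-15}} = \sqrt{46 - \frac{1}{15}} = \sqrt{\frac{689}{15}} = \frac{\sqrt{10335}}{15} \approx 6.7774$)
$R A{\left(-1,-8 \right)} M = \frac{\sqrt{10335}}{15} \sqrt{\left(-1\right)^{2} + \left(-8\right)^{2}} \cdot 40 = \frac{\sqrt{10335}}{15} \sqrt{1 + 64} \cdot 40 = \frac{\sqrt{10335}}{15} \sqrt{65} \cdot 40 = \frac{13 \sqrt{159}}{3} \cdot 40 = \frac{520 \sqrt{159}}{3}$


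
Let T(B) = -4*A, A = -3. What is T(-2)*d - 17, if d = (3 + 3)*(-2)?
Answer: -161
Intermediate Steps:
T(B) = 12 (T(B) = -4*(-3) = 12)
d = -12 (d = 6*(-2) = -12)
T(-2)*d - 17 = 12*(-12) - 17 = -144 - 17 = -161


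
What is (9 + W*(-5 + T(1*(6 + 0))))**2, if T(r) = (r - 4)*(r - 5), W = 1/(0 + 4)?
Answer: 1089/16 ≈ 68.063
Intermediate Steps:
W = 1/4 ≈ 0.25000
T(r) = (-5 + r)*(-4 + r) (T(r) = (-4 + r)*(-5 + r) = (-5 + r)*(-4 + r))
(9 + W*(-5 + T(1*(6 + 0))))**2 = (9 + (-5 + (20 + (1*(6 + 0))**2 - 9*(6 + 0)))/4)**2 = (9 + (-5 + (20 + (1*6)**2 - 9*6))/4)**2 = (9 + (-5 + (20 + 6**2 - 9*6))/4)**2 = (9 + (-5 + (20 + 36 - 54))/4)**2 = (9 + (-5 + 2)/4)**2 = (9 + (1/4)*(-3))**2 = (9 - 3/4)**2 = (33/4)**2 = 1089/16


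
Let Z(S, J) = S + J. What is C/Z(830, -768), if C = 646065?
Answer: 646065/62 ≈ 10420.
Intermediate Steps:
Z(S, J) = J + S
C/Z(830, -768) = 646065/(-768 + 830) = 646065/62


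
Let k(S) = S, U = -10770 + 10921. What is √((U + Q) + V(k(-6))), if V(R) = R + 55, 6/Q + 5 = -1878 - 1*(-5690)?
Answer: √35786082/423 ≈ 14.142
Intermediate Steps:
U = 151
Q = 2/1269 (Q = 6/(-5 + (-1878 - 1*(-5690))) = 6/(-5 + (-1878 + 5690)) = 6/(-5 + 3812) = 6/3807 = 6*(1/3807) = 2/1269 ≈ 0.0015760)
V(R) = 55 + R
√((U + Q) + V(k(-6))) = √((151 + 2/1269) + (55 - 6)) = √(191621/1269 + 49) = √(253802/1269) = √35786082/423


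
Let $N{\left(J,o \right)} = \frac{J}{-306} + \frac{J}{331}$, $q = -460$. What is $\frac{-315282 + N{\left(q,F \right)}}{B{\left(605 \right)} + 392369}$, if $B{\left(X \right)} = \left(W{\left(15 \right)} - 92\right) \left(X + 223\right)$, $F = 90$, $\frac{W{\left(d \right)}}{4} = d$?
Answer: $- \frac{15966820576}{18528906339} \approx -0.86172$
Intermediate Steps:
$W{\left(d \right)} = 4 d$
$B{\left(X \right)} = -7136 - 32 X$ ($B{\left(X \right)} = \left(4 \cdot 15 - 92\right) \left(X + 223\right) = \left(60 - 92\right) \left(223 + X\right) = - 32 \left(223 + X\right) = -7136 - 32 X$)
$N{\left(J,o \right)} = - \frac{25 J}{101286}$ ($N{\left(J,o \right)} = J \left(- \frac{1}{306}\right) + J \frac{1}{331} = - \frac{J}{306} + \frac{J}{331} = - \frac{25 J}{101286}$)
$\frac{-315282 + N{\left(q,F \right)}}{B{\left(605 \right)} + 392369} = \frac{-315282 - - \frac{5750}{50643}}{\left(-7136 - 19360\right) + 392369} = \frac{-315282 + \frac{5750}{50643}}{\left(-7136 - 19360\right) + 392369} = - \frac{15966820576}{50643 \left(-26496 + 392369\right)} = - \frac{15966820576}{50643 \cdot 365873} = \left(- \frac{15966820576}{50643}\right) \frac{1}{365873} = - \frac{15966820576}{18528906339}$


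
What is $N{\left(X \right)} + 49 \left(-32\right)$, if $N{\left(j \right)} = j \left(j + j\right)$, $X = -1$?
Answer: $-1566$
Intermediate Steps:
$N{\left(j \right)} = 2 j^{2}$ ($N{\left(j \right)} = j 2 j = 2 j^{2}$)
$N{\left(X \right)} + 49 \left(-32\right) = 2 \left(-1\right)^{2} + 49 \left(-32\right) = 2 \cdot 1 - 1568 = 2 - 1568 = -1566$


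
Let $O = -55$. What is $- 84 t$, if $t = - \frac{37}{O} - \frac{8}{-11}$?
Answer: $- \frac{588}{5} \approx -117.6$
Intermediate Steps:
$t = \frac{7}{5}$ ($t = - \frac{37}{-55} - \frac{8}{-11} = \left(-37\right) \left(- \frac{1}{55}\right) - - \frac{8}{11} = \frac{37}{55} + \frac{8}{11} = \frac{7}{5} \approx 1.4$)
$- 84 t = \left(-84\right) \frac{7}{5} = - \frac{588}{5}$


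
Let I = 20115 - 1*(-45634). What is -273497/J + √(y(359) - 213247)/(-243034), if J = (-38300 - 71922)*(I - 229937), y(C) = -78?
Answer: -39071/2585304248 - 5*I*√8533/243034 ≈ -1.5113e-5 - 0.0019004*I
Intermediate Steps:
I = 65749 (I = 20115 + 45634 = 65749)
J = 18097129736 (J = (-38300 - 71922)*(65749 - 229937) = -110222*(-164188) = 18097129736)
-273497/J + √(y(359) - 213247)/(-243034) = -273497/18097129736 + √(-78 - 213247)/(-243034) = -273497*1/18097129736 + √(-213325)*(-1/243034) = -39071/2585304248 + (5*I*√8533)*(-1/243034) = -39071/2585304248 - 5*I*√8533/243034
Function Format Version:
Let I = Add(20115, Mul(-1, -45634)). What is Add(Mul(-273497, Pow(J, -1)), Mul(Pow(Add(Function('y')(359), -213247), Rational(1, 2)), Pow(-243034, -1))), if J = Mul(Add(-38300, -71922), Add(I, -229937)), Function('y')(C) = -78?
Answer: Add(Rational(-39071, 2585304248), Mul(Rational(-5, 243034), I, Pow(8533, Rational(1, 2)))) ≈ Add(-1.5113e-5, Mul(-0.0019004, I))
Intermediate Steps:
I = 65749 (I = Add(20115, 45634) = 65749)
J = 18097129736 (J = Mul(Add(-38300, -71922), Add(65749, -229937)) = Mul(-110222, -164188) = 18097129736)
Add(Mul(-273497, Pow(J, -1)), Mul(Pow(Add(Function('y')(359), -213247), Rational(1, 2)), Pow(-243034, -1))) = Add(Mul(-273497, Pow(18097129736, -1)), Mul(Pow(Add(-78, -213247), Rational(1, 2)), Pow(-243034, -1))) = Add(Mul(-273497, Rational(1, 18097129736)), Mul(Pow(-213325, Rational(1, 2)), Rational(-1, 243034))) = Add(Rational(-39071, 2585304248), Mul(Mul(5, I, Pow(8533, Rational(1, 2))), Rational(-1, 243034))) = Add(Rational(-39071, 2585304248), Mul(Rational(-5, 243034), I, Pow(8533, Rational(1, 2))))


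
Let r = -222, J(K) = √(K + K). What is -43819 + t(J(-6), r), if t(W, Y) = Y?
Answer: -44041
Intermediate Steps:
J(K) = √2*√K (J(K) = √(2*K) = √2*√K)
-43819 + t(J(-6), r) = -43819 - 222 = -44041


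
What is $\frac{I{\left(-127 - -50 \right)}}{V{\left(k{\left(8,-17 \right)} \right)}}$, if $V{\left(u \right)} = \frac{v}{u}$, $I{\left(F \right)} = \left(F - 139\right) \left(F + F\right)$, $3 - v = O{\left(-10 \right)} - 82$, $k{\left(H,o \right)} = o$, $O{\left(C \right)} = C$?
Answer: $- \frac{565488}{95} \approx -5952.5$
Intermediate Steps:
$v = 95$ ($v = 3 - \left(-10 - 82\right) = 3 - -92 = 3 + 92 = 95$)
$I{\left(F \right)} = 2 F \left(-139 + F\right)$ ($I{\left(F \right)} = \left(-139 + F\right) 2 F = 2 F \left(-139 + F\right)$)
$V{\left(u \right)} = \frac{95}{u}$
$\frac{I{\left(-127 - -50 \right)}}{V{\left(k{\left(8,-17 \right)} \right)}} = \frac{2 \left(-127 - -50\right) \left(-139 - 77\right)}{95 \frac{1}{-17}} = \frac{2 \left(-127 + 50\right) \left(-139 + \left(-127 + 50\right)\right)}{95 \left(- \frac{1}{17}\right)} = \frac{2 \left(-77\right) \left(-139 - 77\right)}{- \frac{95}{17}} = 2 \left(-77\right) \left(-216\right) \left(- \frac{17}{95}\right) = 33264 \left(- \frac{17}{95}\right) = - \frac{565488}{95}$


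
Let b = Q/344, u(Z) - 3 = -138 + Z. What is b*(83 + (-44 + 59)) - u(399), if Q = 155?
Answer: -37813/172 ≈ -219.84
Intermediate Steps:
u(Z) = -135 + Z (u(Z) = 3 + (-138 + Z) = -135 + Z)
b = 155/344 ≈ 0.45058
b*(83 + (-44 + 59)) - u(399) = 155*(83 + (-44 + 59))/344 - (-135 + 399) = 155*(83 + 15)/344 - 1*264 = (155/344)*98 - 264 = 7595/172 - 264 = -37813/172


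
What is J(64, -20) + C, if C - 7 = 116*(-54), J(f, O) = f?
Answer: -6193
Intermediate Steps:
C = -6257 (C = 7 + 116*(-54) = 7 - 6264 = -6257)
J(64, -20) + C = 64 - 6257 = -6193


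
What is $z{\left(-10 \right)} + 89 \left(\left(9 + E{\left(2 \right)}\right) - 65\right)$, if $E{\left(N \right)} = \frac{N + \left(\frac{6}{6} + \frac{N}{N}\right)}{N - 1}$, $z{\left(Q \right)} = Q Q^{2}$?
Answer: $-5628$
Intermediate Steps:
$z{\left(Q \right)} = Q^{3}$
$E{\left(N \right)} = \frac{2 + N}{-1 + N}$ ($E{\left(N \right)} = \frac{N + \left(6 \cdot \frac{1}{6} + 1\right)}{-1 + N} = \frac{N + \left(1 + 1\right)}{-1 + N} = \frac{N + 2}{-1 + N} = \frac{2 + N}{-1 + N}$)
$z{\left(-10 \right)} + 89 \left(\left(9 + E{\left(2 \right)}\right) - 65\right) = \left(-10\right)^{3} + 89 \left(\left(9 + \frac{2 + 2}{-1 + 2}\right) - 65\right) = -1000 + 89 \left(\left(9 + 1^{-1} \cdot 4\right) - 65\right) = -1000 + 89 \left(\left(9 + 1 \cdot 4\right) - 65\right) = -1000 + 89 \left(\left(9 + 4\right) - 65\right) = -1000 + 89 \left(13 - 65\right) = -1000 + 89 \left(-52\right) = -1000 - 4628 = -5628$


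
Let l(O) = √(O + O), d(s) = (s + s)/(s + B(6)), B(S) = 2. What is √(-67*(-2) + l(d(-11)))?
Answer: √(1206 + 6*√11)/3 ≈ 11.671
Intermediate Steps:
d(s) = 2*s/(2 + s) (d(s) = (s + s)/(s + 2) = (2*s)/(2 + s) = 2*s/(2 + s))
l(O) = √2*√O (l(O) = √(2*O) = √2*√O)
√(-67*(-2) + l(d(-11))) = √(-67*(-2) + √2*√(2*(-11)/(2 - 11))) = √(134 + √2*√(2*(-11)/(-9))) = √(134 + √2*√(2*(-11)*(-⅑))) = √(134 + √2*√(22/9)) = √(134 + √2*(√22/3)) = √(134 + 2*√11/3)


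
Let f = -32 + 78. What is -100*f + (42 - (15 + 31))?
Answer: -4604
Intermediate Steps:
f = 46
-100*f + (42 - (15 + 31)) = -100*46 + (42 - (15 + 31)) = -4600 + (42 - 1*46) = -4600 + (42 - 46) = -4600 - 4 = -4604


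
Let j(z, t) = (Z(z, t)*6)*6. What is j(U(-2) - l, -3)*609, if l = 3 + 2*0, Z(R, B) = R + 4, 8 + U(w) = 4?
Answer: -65772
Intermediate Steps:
U(w) = -4 (U(w) = -8 + 4 = -4)
Z(R, B) = 4 + R
l = 3 (l = 3 + 0 = 3)
j(z, t) = 144 + 36*z (j(z, t) = ((4 + z)*6)*6 = (24 + 6*z)*6 = 144 + 36*z)
j(U(-2) - l, -3)*609 = (144 + 36*(-4 - 1*3))*609 = (144 + 36*(-4 - 3))*609 = (144 + 36*(-7))*609 = (144 - 252)*609 = -108*609 = -65772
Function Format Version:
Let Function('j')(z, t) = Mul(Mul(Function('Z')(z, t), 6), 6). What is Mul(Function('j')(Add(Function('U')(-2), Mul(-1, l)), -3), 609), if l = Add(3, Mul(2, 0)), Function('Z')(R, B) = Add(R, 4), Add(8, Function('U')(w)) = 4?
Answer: -65772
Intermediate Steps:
Function('U')(w) = -4 (Function('U')(w) = Add(-8, 4) = -4)
Function('Z')(R, B) = Add(4, R)
l = 3 (l = Add(3, 0) = 3)
Function('j')(z, t) = Add(144, Mul(36, z)) (Function('j')(z, t) = Mul(Mul(Add(4, z), 6), 6) = Mul(Add(24, Mul(6, z)), 6) = Add(144, Mul(36, z)))
Mul(Function('j')(Add(Function('U')(-2), Mul(-1, l)), -3), 609) = Mul(Add(144, Mul(36, Add(-4, Mul(-1, 3)))), 609) = Mul(Add(144, Mul(36, Add(-4, -3))), 609) = Mul(Add(144, Mul(36, -7)), 609) = Mul(Add(144, -252), 609) = Mul(-108, 609) = -65772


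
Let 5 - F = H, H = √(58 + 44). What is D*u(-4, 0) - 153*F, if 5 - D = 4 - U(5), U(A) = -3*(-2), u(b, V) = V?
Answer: -765 + 153*√102 ≈ 780.22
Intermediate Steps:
U(A) = 6
D = 7 (D = 5 - (4 - 1*6) = 5 - (4 - 6) = 5 - 1*(-2) = 5 + 2 = 7)
H = √102 ≈ 10.100
F = 5 - √102 ≈ -5.0995
D*u(-4, 0) - 153*F = 7*0 - 153*(5 - √102) = 0 + (-765 + 153*√102) = -765 + 153*√102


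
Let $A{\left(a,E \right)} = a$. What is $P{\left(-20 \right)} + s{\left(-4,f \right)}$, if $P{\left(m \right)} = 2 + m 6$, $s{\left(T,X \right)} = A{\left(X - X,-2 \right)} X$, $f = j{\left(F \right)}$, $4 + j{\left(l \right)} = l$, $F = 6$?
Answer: $-118$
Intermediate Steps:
$j{\left(l \right)} = -4 + l$
$f = 2$ ($f = -4 + 6 = 2$)
$s{\left(T,X \right)} = 0$ ($s{\left(T,X \right)} = \left(X - X\right) X = 0 X = 0$)
$P{\left(m \right)} = 2 + 6 m$
$P{\left(-20 \right)} + s{\left(-4,f \right)} = \left(2 + 6 \left(-20\right)\right) + 0 = \left(2 - 120\right) + 0 = -118 + 0 = -118$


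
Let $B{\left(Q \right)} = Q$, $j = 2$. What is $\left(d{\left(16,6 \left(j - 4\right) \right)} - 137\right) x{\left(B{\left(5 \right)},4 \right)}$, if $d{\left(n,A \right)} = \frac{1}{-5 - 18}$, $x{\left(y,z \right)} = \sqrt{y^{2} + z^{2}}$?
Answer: $- \frac{3152 \sqrt{41}}{23} \approx -877.51$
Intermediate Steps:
$d{\left(n,A \right)} = - \frac{1}{23}$ ($d{\left(n,A \right)} = \frac{1}{-23} = - \frac{1}{23}$)
$\left(d{\left(16,6 \left(j - 4\right) \right)} - 137\right) x{\left(B{\left(5 \right)},4 \right)} = \left(- \frac{1}{23} - 137\right) \sqrt{5^{2} + 4^{2}} = - \frac{3152 \sqrt{25 + 16}}{23} = - \frac{3152 \sqrt{41}}{23}$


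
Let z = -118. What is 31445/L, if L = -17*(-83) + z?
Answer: 31445/1293 ≈ 24.319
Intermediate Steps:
L = 1293 (L = -17*(-83) - 118 = 1411 - 118 = 1293)
31445/L = 31445/1293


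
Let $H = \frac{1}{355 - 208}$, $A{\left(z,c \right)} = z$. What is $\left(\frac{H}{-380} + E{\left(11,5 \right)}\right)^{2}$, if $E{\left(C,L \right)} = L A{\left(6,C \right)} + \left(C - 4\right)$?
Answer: $\frac{4271740778761}{3120339600} \approx 1369.0$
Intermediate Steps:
$H = \frac{1}{147} \approx 0.0068027$
$E{\left(C,L \right)} = -4 + C + 6 L$ ($E{\left(C,L \right)} = L 6 + \left(C - 4\right) = 6 L + \left(-4 + C\right) = -4 + C + 6 L$)
$\left(\frac{H}{-380} + E{\left(11,5 \right)}\right)^{2} = \left(\frac{1}{147 \left(-380\right)} + \left(-4 + 11 + 6 \cdot 5\right)\right)^{2} = \left(\frac{1}{147} \left(- \frac{1}{380}\right) + \left(-4 + 11 + 30\right)\right)^{2} = \left(- \frac{1}{55860} + 37\right)^{2} = \left(\frac{2066819}{55860}\right)^{2} = \frac{4271740778761}{3120339600}$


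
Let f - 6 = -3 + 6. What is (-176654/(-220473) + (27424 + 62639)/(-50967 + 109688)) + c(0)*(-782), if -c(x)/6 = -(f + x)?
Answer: -546670139694191/12946395033 ≈ -42226.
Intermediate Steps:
f = 9 (f = 6 + (-3 + 6) = 6 + 3 = 9)
c(x) = 54 + 6*x (c(x) = -(-6)*(9 + x) = -6*(-9 - x) = 54 + 6*x)
(-176654/(-220473) + (27424 + 62639)/(-50967 + 109688)) + c(0)*(-782) = (-176654/(-220473) + (27424 + 62639)/(-50967 + 109688)) + (54 + 6*0)*(-782) = (-176654*(-1/220473) + 90063/58721) + (54 + 0)*(-782) = (176654/220473 + 90063*(1/58721)) + 54*(-782) = (176654/220473 + 90063/58721) - 42228 = 30229759333/12946395033 - 42228 = -546670139694191/12946395033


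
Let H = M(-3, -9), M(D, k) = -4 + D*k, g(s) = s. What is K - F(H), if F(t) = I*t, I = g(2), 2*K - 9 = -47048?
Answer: -47131/2 ≈ -23566.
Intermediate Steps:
K = -47039/2 (K = 9/2 + (1/2)*(-47048) = 9/2 - 23524 = -47039/2 ≈ -23520.)
I = 2
H = 23 (H = -4 - 3*(-9) = -4 + 27 = 23)
F(t) = 2*t
K - F(H) = -47039/2 - 2*23 = -47039/2 - 1*46 = -47039/2 - 46 = -47131/2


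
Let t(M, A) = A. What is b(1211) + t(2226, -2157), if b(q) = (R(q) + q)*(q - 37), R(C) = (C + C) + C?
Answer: 5684699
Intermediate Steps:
R(C) = 3*C (R(C) = 2*C + C = 3*C)
b(q) = 4*q*(-37 + q) (b(q) = (3*q + q)*(q - 37) = (4*q)*(-37 + q) = 4*q*(-37 + q))
b(1211) + t(2226, -2157) = 4*1211*(-37 + 1211) - 2157 = 4*1211*1174 - 2157 = 5686856 - 2157 = 5684699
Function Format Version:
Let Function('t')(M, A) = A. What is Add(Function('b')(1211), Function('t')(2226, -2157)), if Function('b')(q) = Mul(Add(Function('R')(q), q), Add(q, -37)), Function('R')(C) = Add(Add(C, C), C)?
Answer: 5684699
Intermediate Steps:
Function('R')(C) = Mul(3, C) (Function('R')(C) = Add(Mul(2, C), C) = Mul(3, C))
Function('b')(q) = Mul(4, q, Add(-37, q)) (Function('b')(q) = Mul(Add(Mul(3, q), q), Add(q, -37)) = Mul(Mul(4, q), Add(-37, q)) = Mul(4, q, Add(-37, q)))
Add(Function('b')(1211), Function('t')(2226, -2157)) = Add(Mul(4, 1211, Add(-37, 1211)), -2157) = Add(Mul(4, 1211, 1174), -2157) = Add(5686856, -2157) = 5684699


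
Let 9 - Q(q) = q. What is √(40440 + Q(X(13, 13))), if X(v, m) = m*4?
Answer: √40397 ≈ 200.99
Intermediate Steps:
X(v, m) = 4*m
Q(q) = 9 - q
√(40440 + Q(X(13, 13))) = √(40440 + (9 - 4*13)) = √(40440 + (9 - 1*52)) = √(40440 + (9 - 52)) = √(40440 - 43) = √40397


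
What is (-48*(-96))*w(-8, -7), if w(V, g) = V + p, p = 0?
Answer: -36864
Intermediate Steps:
w(V, g) = V (w(V, g) = V + 0 = V)
(-48*(-96))*w(-8, -7) = -48*(-96)*(-8) = 4608*(-8) = -36864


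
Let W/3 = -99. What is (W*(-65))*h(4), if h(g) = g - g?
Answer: 0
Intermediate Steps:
W = -297 (W = 3*(-99) = -297)
h(g) = 0
(W*(-65))*h(4) = -297*(-65)*0 = 19305*0 = 0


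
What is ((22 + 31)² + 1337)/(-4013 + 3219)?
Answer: -2073/397 ≈ -5.2217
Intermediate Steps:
((22 + 31)² + 1337)/(-4013 + 3219) = (53² + 1337)/(-794) = (2809 + 1337)*(-1/794) = 4146*(-1/794) = -2073/397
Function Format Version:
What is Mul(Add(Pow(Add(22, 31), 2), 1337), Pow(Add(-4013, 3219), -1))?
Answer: Rational(-2073, 397) ≈ -5.2217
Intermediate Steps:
Mul(Add(Pow(Add(22, 31), 2), 1337), Pow(Add(-4013, 3219), -1)) = Mul(Add(Pow(53, 2), 1337), Pow(-794, -1)) = Mul(Add(2809, 1337), Rational(-1, 794)) = Mul(4146, Rational(-1, 794)) = Rational(-2073, 397)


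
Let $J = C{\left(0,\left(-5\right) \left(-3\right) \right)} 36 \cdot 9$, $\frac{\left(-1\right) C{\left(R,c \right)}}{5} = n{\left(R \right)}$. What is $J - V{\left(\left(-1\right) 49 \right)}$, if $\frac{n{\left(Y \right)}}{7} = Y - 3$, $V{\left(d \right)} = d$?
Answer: $34069$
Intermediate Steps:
$n{\left(Y \right)} = -21 + 7 Y$ ($n{\left(Y \right)} = 7 \left(Y - 3\right) = 7 \left(-3 + Y\right) = -21 + 7 Y$)
$C{\left(R,c \right)} = 105 - 35 R$ ($C{\left(R,c \right)} = - 5 \left(-21 + 7 R\right) = 105 - 35 R$)
$J = 34020$ ($J = \left(105 - 0\right) 36 \cdot 9 = \left(105 + 0\right) 36 \cdot 9 = 105 \cdot 36 \cdot 9 = 3780 \cdot 9 = 34020$)
$J - V{\left(\left(-1\right) 49 \right)} = 34020 - \left(-1\right) 49 = 34020 - -49 = 34020 + 49 = 34069$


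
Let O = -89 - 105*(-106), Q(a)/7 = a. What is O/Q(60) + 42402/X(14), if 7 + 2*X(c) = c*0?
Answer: -5077199/420 ≈ -12089.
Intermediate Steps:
Q(a) = 7*a
O = 11041 (O = -89 + 11130 = 11041)
X(c) = -7/2 (X(c) = -7/2 + (c*0)/2 = -7/2 + (½)*0 = -7/2 + 0 = -7/2)
O/Q(60) + 42402/X(14) = 11041/((7*60)) + 42402/(-7/2) = 11041/420 + 42402*(-2/7) = 11041*(1/420) - 84804/7 = 11041/420 - 84804/7 = -5077199/420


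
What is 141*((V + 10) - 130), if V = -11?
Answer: -18471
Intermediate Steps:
141*((V + 10) - 130) = 141*((-11 + 10) - 130) = 141*(-1 - 130) = 141*(-131) = -18471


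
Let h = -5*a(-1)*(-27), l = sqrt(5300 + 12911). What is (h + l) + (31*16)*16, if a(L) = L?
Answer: 7801 + sqrt(18211) ≈ 7935.9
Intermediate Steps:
l = sqrt(18211) ≈ 134.95
h = -135 (h = -5*(-1)*(-27) = 5*(-27) = -135)
(h + l) + (31*16)*16 = (-135 + sqrt(18211)) + (31*16)*16 = (-135 + sqrt(18211)) + 496*16 = (-135 + sqrt(18211)) + 7936 = 7801 + sqrt(18211)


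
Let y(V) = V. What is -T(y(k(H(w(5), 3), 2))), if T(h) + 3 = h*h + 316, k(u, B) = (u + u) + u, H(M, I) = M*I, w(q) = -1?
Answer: -394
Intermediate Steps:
H(M, I) = I*M
k(u, B) = 3*u (k(u, B) = 2*u + u = 3*u)
T(h) = 313 + h² (T(h) = -3 + (h*h + 316) = -3 + (h² + 316) = -3 + (316 + h²) = 313 + h²)
-T(y(k(H(w(5), 3), 2))) = -(313 + (3*(3*(-1)))²) = -(313 + (3*(-3))²) = -(313 + (-9)²) = -(313 + 81) = -1*394 = -394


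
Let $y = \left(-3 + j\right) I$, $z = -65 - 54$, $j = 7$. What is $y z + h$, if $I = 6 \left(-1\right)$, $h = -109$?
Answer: $2747$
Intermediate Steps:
$I = -6$
$z = -119$ ($z = -65 - 54 = -119$)
$y = -24$ ($y = \left(-3 + 7\right) \left(-6\right) = 4 \left(-6\right) = -24$)
$y z + h = \left(-24\right) \left(-119\right) - 109 = 2856 - 109 = 2747$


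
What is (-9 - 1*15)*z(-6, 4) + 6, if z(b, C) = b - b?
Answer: 6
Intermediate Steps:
z(b, C) = 0
(-9 - 1*15)*z(-6, 4) + 6 = (-9 - 1*15)*0 + 6 = (-9 - 15)*0 + 6 = -24*0 + 6 = 0 + 6 = 6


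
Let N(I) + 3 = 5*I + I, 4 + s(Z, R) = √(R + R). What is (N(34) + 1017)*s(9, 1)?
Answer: -4872 + 1218*√2 ≈ -3149.5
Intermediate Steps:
s(Z, R) = -4 + √2*√R (s(Z, R) = -4 + √(R + R) = -4 + √(2*R) = -4 + √2*√R)
N(I) = -3 + 6*I (N(I) = -3 + (5*I + I) = -3 + 6*I)
(N(34) + 1017)*s(9, 1) = ((-3 + 6*34) + 1017)*(-4 + √2*√1) = ((-3 + 204) + 1017)*(-4 + √2*1) = (201 + 1017)*(-4 + √2) = 1218*(-4 + √2) = -4872 + 1218*√2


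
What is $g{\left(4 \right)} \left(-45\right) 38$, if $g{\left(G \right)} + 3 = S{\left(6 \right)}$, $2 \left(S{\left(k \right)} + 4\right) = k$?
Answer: $6840$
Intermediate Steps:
$S{\left(k \right)} = -4 + \frac{k}{2}$
$g{\left(G \right)} = -4$ ($g{\left(G \right)} = -3 + \left(-4 + \frac{1}{2} \cdot 6\right) = -3 + \left(-4 + 3\right) = -3 - 1 = -4$)
$g{\left(4 \right)} \left(-45\right) 38 = \left(-4\right) \left(-45\right) 38 = 180 \cdot 38 = 6840$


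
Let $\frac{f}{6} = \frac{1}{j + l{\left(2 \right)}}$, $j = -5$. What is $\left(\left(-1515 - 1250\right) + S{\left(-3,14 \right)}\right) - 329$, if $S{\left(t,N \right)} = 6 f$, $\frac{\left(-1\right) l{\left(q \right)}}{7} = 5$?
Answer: $- \frac{30949}{10} \approx -3094.9$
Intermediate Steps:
$l{\left(q \right)} = -35$ ($l{\left(q \right)} = \left(-7\right) 5 = -35$)
$f = - \frac{3}{20}$ ($f = \frac{6}{-5 - 35} = \frac{6}{-40} = 6 \left(- \frac{1}{40}\right) = - \frac{3}{20} \approx -0.15$)
$S{\left(t,N \right)} = - \frac{9}{10}$ ($S{\left(t,N \right)} = 6 \left(- \frac{3}{20}\right) = - \frac{9}{10}$)
$\left(\left(-1515 - 1250\right) + S{\left(-3,14 \right)}\right) - 329 = \left(\left(-1515 - 1250\right) - \frac{9}{10}\right) - 329 = \left(-2765 - \frac{9}{10}\right) - 329 = - \frac{27659}{10} - 329 = - \frac{30949}{10}$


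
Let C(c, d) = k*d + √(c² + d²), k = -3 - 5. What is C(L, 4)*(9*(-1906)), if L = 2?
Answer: 548928 - 34308*√5 ≈ 4.7221e+5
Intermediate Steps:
k = -8
C(c, d) = √(c² + d²) - 8*d (C(c, d) = -8*d + √(c² + d²) = √(c² + d²) - 8*d)
C(L, 4)*(9*(-1906)) = (√(2² + 4²) - 8*4)*(9*(-1906)) = (√(4 + 16) - 32)*(-17154) = (√20 - 32)*(-17154) = (2*√5 - 32)*(-17154) = (-32 + 2*√5)*(-17154) = 548928 - 34308*√5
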